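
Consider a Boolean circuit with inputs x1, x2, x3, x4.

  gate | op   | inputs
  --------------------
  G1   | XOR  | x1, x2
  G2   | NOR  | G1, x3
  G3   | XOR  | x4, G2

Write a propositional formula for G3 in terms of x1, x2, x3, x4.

x4 XOR ((x1 XOR x2) NOR x3)

G1 = x1 XOR x2
G2 = G1 NOR x3 = (x1 XOR x2) NOR x3
G3 = x4 XOR G2 = x4 XOR ((x1 XOR x2) NOR x3)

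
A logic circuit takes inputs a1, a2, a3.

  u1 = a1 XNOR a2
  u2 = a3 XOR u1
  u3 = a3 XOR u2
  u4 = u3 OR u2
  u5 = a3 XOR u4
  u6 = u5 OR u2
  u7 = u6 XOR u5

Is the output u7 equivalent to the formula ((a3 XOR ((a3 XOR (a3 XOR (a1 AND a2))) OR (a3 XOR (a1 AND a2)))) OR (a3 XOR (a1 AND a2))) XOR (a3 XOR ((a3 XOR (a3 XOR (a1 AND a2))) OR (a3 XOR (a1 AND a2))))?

No

u1 = a1 XNOR a2
u2 = a3 XOR u1 = a3 XOR (a1 XNOR a2)
u3 = a3 XOR u2 = a3 XOR (a3 XOR (a1 XNOR a2))
u4 = u3 OR u2 = (a3 XOR (a3 XOR (a1 XNOR a2))) OR (a3 XOR (a1 XNOR a2))
u5 = a3 XOR u4 = a3 XOR ((a3 XOR (a3 XOR (a1 XNOR a2))) OR (a3 XOR (a1 XNOR a2)))
u6 = u5 OR u2 = (a3 XOR ((a3 XOR (a3 XOR (a1 XNOR a2))) OR (a3 XOR (a1 XNOR a2)))) OR (a3 XOR (a1 XNOR a2))
u7 = u6 XOR u5 = ((a3 XOR ((a3 XOR (a3 XOR (a1 XNOR a2))) OR (a3 XOR (a1 XNOR a2)))) OR (a3 XOR (a1 XNOR a2))) XOR (a3 XOR ((a3 XOR (a3 XOR (a1 XNOR a2))) OR (a3 XOR (a1 XNOR a2))))
At a1=0, a2=0, a3=1: circuit gives 0, formula gives 1.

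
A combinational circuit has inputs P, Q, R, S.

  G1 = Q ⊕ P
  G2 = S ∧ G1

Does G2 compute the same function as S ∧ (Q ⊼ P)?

No

G1 = Q ⊕ P
G2 = S ∧ G1 = S ∧ (Q ⊕ P)
At P=0, Q=0, R=0, S=1: circuit gives 0, formula gives 1.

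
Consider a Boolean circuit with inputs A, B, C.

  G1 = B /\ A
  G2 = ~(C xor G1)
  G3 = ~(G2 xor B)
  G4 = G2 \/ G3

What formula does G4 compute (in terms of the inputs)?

G1 = B /\ A
G2 = ~(C xor G1) = ~(C xor (B /\ A))
G3 = ~(G2 xor B) = ~((~(C xor (B /\ A))) xor B)
G4 = G2 \/ G3 = (~(C xor (B /\ A))) \/ (~((~(C xor (B /\ A))) xor B))

(~(C xor (B /\ A))) \/ (~((~(C xor (B /\ A))) xor B))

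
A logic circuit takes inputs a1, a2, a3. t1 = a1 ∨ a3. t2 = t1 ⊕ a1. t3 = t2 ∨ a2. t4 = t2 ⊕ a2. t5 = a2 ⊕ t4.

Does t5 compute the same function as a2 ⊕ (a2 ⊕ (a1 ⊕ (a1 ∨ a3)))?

Yes

t1 = a1 ∨ a3
t2 = t1 ⊕ a1 = (a1 ∨ a3) ⊕ a1
t4 = t2 ⊕ a2 = ((a1 ∨ a3) ⊕ a1) ⊕ a2
t5 = a2 ⊕ t4 = a2 ⊕ (((a1 ∨ a3) ⊕ a1) ⊕ a2)
At a1=0, a2=0, a3=0: circuit gives 0, formula gives 0.
At a1=0, a2=0, a3=1: circuit gives 1, formula gives 1.
Agrees on all 8 inputs.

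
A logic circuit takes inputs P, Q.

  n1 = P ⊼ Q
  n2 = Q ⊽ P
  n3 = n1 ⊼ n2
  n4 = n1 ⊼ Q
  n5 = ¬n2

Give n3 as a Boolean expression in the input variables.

(P ⊼ Q) ⊼ (Q ⊽ P)

n1 = P ⊼ Q
n2 = Q ⊽ P
n3 = n1 ⊼ n2 = (P ⊼ Q) ⊼ (Q ⊽ P)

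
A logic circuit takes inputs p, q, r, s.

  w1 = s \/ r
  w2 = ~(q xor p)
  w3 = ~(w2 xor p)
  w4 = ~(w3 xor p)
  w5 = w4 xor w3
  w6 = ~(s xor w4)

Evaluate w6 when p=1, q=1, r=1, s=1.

1

w2 = ~(1 xor 1) = 1
w3 = ~(1 xor 1) = 1
w4 = ~(1 xor 1) = 1
w6 = ~(1 xor 1) = 1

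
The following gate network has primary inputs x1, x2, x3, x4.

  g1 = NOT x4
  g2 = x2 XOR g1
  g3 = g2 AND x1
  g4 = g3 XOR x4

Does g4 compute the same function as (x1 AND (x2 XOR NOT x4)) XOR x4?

g1 = NOT x4
g2 = x2 XOR g1 = x2 XOR NOT x4
g3 = g2 AND x1 = (x2 XOR NOT x4) AND x1
g4 = g3 XOR x4 = ((x2 XOR NOT x4) AND x1) XOR x4
At x1=0, x2=0, x3=0, x4=0: circuit gives 0, formula gives 0.
At x1=0, x2=0, x3=0, x4=1: circuit gives 1, formula gives 1.
Agrees on all 16 inputs.

Yes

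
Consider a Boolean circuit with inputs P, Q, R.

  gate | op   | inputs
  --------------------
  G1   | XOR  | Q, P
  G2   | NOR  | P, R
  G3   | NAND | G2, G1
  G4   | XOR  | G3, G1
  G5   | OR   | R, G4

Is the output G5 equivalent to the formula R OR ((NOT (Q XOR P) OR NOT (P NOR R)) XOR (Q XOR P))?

G1 = Q XOR P
G2 = P NOR R
G3 = G2 NAND G1 = (P NOR R) NAND (Q XOR P)
G4 = G3 XOR G1 = ((P NOR R) NAND (Q XOR P)) XOR (Q XOR P)
G5 = R OR G4 = R OR (((P NOR R) NAND (Q XOR P)) XOR (Q XOR P))
At P=1, Q=0, R=0: circuit gives 0, formula gives 0.
At P=0, Q=0, R=0: circuit gives 1, formula gives 1.
Agrees on all 8 inputs.

Yes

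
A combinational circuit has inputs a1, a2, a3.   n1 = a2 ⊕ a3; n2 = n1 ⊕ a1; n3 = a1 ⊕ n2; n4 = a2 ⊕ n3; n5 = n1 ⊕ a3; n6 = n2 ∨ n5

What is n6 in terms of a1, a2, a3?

n1 = a2 ⊕ a3
n2 = n1 ⊕ a1 = (a2 ⊕ a3) ⊕ a1
n5 = n1 ⊕ a3 = (a2 ⊕ a3) ⊕ a3
n6 = n2 ∨ n5 = ((a2 ⊕ a3) ⊕ a1) ∨ ((a2 ⊕ a3) ⊕ a3)

((a2 ⊕ a3) ⊕ a1) ∨ ((a2 ⊕ a3) ⊕ a3)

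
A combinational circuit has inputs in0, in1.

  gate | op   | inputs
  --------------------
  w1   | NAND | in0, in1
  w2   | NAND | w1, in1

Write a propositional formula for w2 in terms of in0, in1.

w1 = in0 NAND in1
w2 = w1 NAND in1 = (in0 NAND in1) NAND in1

(in0 NAND in1) NAND in1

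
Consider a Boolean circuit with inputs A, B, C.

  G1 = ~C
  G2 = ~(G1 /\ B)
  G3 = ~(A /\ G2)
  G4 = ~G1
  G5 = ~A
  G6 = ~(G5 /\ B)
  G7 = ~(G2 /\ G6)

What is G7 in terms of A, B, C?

~((~(~C /\ B)) /\ (~(~A /\ B)))

G1 = ~C
G2 = ~(G1 /\ B) = ~(~C /\ B)
G5 = ~A
G6 = ~(G5 /\ B) = ~(~A /\ B)
G7 = ~(G2 /\ G6) = ~((~(~C /\ B)) /\ (~(~A /\ B)))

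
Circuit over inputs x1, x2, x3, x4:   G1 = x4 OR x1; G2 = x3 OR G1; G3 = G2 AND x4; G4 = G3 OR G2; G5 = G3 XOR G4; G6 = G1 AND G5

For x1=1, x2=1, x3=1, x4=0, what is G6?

G1 = 0 OR 1 = 1
G2 = 1 OR 1 = 1
G3 = 1 AND 0 = 0
G4 = 0 OR 1 = 1
G5 = 0 XOR 1 = 1
G6 = 1 AND 1 = 1

1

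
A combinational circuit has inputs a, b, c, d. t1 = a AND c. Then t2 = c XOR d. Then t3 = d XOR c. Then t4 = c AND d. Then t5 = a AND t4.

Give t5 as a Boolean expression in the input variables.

t4 = c AND d
t5 = a AND t4 = a AND (c AND d)

a AND (c AND d)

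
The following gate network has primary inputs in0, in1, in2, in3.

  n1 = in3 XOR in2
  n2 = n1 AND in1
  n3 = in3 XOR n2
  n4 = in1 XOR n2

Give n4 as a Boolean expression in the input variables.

n1 = in3 XOR in2
n2 = n1 AND in1 = (in3 XOR in2) AND in1
n4 = in1 XOR n2 = in1 XOR ((in3 XOR in2) AND in1)

in1 XOR ((in3 XOR in2) AND in1)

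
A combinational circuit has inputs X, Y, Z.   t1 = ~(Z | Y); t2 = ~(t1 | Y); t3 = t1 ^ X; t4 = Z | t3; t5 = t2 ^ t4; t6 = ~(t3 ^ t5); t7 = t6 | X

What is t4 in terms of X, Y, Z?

Z | ((~(Z | Y)) ^ X)

t1 = ~(Z | Y)
t3 = t1 ^ X = (~(Z | Y)) ^ X
t4 = Z | t3 = Z | ((~(Z | Y)) ^ X)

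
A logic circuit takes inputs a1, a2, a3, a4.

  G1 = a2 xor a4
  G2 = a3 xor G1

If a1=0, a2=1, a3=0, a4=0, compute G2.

G1 = 1 xor 0 = 1
G2 = 0 xor 1 = 1

1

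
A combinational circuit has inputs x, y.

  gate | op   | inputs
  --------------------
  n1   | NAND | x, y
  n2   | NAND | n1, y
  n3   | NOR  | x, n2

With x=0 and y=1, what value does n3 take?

1

n1 = 0 NAND 1 = 1
n2 = 1 NAND 1 = 0
n3 = 0 NOR 0 = 1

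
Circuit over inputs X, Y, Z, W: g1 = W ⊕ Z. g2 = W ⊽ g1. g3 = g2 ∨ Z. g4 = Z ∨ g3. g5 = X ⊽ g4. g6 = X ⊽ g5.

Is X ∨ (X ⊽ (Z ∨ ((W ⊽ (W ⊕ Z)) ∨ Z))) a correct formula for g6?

No

g1 = W ⊕ Z
g2 = W ⊽ g1 = W ⊽ (W ⊕ Z)
g3 = g2 ∨ Z = (W ⊽ (W ⊕ Z)) ∨ Z
g4 = Z ∨ g3 = Z ∨ ((W ⊽ (W ⊕ Z)) ∨ Z)
g5 = X ⊽ g4 = X ⊽ (Z ∨ ((W ⊽ (W ⊕ Z)) ∨ Z))
g6 = X ⊽ g5 = X ⊽ (X ⊽ (Z ∨ ((W ⊽ (W ⊕ Z)) ∨ Z)))
At X=0, Y=0, Z=0, W=0: circuit gives 1, formula gives 0.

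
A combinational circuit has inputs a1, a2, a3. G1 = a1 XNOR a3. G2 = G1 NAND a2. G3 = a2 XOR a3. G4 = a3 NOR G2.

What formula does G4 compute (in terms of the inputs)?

G1 = a1 XNOR a3
G2 = G1 NAND a2 = (a1 XNOR a3) NAND a2
G4 = a3 NOR G2 = a3 NOR ((a1 XNOR a3) NAND a2)

a3 NOR ((a1 XNOR a3) NAND a2)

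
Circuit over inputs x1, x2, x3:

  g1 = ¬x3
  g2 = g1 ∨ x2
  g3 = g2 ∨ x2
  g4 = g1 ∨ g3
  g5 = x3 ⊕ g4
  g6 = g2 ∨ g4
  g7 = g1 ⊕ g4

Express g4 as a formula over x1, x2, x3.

¬x3 ∨ ((¬x3 ∨ x2) ∨ x2)

g1 = ¬x3
g2 = g1 ∨ x2 = ¬x3 ∨ x2
g3 = g2 ∨ x2 = (¬x3 ∨ x2) ∨ x2
g4 = g1 ∨ g3 = ¬x3 ∨ ((¬x3 ∨ x2) ∨ x2)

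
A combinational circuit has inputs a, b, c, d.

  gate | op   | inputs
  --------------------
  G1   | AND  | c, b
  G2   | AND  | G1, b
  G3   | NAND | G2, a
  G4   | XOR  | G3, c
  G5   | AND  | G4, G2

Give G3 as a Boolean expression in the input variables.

G1 = c AND b
G2 = G1 AND b = (c AND b) AND b
G3 = G2 NAND a = ((c AND b) AND b) NAND a

((c AND b) AND b) NAND a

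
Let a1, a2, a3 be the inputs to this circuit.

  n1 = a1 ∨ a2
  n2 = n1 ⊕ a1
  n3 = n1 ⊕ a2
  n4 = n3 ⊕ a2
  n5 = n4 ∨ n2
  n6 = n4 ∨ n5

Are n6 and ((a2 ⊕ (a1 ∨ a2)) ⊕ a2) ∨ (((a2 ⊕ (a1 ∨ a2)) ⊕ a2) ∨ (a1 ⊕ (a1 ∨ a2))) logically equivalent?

n1 = a1 ∨ a2
n2 = n1 ⊕ a1 = (a1 ∨ a2) ⊕ a1
n3 = n1 ⊕ a2 = (a1 ∨ a2) ⊕ a2
n4 = n3 ⊕ a2 = ((a1 ∨ a2) ⊕ a2) ⊕ a2
n5 = n4 ∨ n2 = (((a1 ∨ a2) ⊕ a2) ⊕ a2) ∨ ((a1 ∨ a2) ⊕ a1)
n6 = n4 ∨ n5 = (((a1 ∨ a2) ⊕ a2) ⊕ a2) ∨ ((((a1 ∨ a2) ⊕ a2) ⊕ a2) ∨ ((a1 ∨ a2) ⊕ a1))
At a1=0, a2=0, a3=0: circuit gives 0, formula gives 0.
At a1=0, a2=1, a3=0: circuit gives 1, formula gives 1.
Agrees on all 8 inputs.

Yes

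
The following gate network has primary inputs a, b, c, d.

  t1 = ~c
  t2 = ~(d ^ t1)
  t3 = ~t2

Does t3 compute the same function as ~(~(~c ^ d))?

Yes

t1 = ~c
t2 = ~(d ^ t1) = ~(d ^ ~c)
t3 = ~t2 = ~(~(d ^ ~c))
At a=0, b=0, c=0, d=1: circuit gives 0, formula gives 0.
At a=0, b=0, c=0, d=0: circuit gives 1, formula gives 1.
Agrees on all 16 inputs.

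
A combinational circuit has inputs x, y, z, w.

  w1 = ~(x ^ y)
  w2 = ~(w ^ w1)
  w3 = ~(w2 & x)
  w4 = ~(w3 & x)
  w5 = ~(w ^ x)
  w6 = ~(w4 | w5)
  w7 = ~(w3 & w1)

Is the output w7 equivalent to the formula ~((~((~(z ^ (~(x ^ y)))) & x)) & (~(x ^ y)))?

No

w1 = ~(x ^ y)
w2 = ~(w ^ w1) = ~(w ^ (~(x ^ y)))
w3 = ~(w2 & x) = ~((~(w ^ (~(x ^ y)))) & x)
w7 = ~(w3 & w1) = ~((~((~(w ^ (~(x ^ y)))) & x)) & (~(x ^ y)))
At x=1, y=1, z=0, w=1: circuit gives 1, formula gives 0.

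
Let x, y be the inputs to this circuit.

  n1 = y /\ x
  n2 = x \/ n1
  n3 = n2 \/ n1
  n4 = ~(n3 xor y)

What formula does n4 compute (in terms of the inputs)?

~(((x \/ (y /\ x)) \/ (y /\ x)) xor y)

n1 = y /\ x
n2 = x \/ n1 = x \/ (y /\ x)
n3 = n2 \/ n1 = (x \/ (y /\ x)) \/ (y /\ x)
n4 = ~(n3 xor y) = ~(((x \/ (y /\ x)) \/ (y /\ x)) xor y)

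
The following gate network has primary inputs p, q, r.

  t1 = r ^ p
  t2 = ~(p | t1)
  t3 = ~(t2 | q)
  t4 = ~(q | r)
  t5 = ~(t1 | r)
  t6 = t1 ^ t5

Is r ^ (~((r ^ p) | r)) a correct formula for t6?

t1 = r ^ p
t5 = ~(t1 | r) = ~((r ^ p) | r)
t6 = t1 ^ t5 = (r ^ p) ^ (~((r ^ p) | r))
At p=1, q=0, r=0: circuit gives 1, formula gives 0.

No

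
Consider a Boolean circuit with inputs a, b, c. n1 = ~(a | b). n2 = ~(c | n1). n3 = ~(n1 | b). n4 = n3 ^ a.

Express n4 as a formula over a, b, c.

(~((~(a | b)) | b)) ^ a

n1 = ~(a | b)
n3 = ~(n1 | b) = ~((~(a | b)) | b)
n4 = n3 ^ a = (~((~(a | b)) | b)) ^ a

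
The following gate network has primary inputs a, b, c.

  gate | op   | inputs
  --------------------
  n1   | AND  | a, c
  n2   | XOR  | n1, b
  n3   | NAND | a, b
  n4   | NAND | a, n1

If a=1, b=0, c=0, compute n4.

n1 = 1 AND 0 = 0
n4 = 1 NAND 0 = 1

1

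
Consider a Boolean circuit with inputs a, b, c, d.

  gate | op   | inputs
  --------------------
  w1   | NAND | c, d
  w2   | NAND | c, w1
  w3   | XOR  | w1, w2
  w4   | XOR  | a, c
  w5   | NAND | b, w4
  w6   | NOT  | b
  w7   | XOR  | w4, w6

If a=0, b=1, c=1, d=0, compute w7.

w4 = 0 XOR 1 = 1
w6 = NOT 1 = 0
w7 = 1 XOR 0 = 1

1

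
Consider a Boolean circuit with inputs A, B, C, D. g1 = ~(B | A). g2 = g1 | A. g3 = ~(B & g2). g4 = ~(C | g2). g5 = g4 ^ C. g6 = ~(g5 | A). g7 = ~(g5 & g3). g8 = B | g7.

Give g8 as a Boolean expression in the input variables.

B | (~(((~(C | ((~(B | A)) | A))) ^ C) & (~(B & ((~(B | A)) | A)))))

g1 = ~(B | A)
g2 = g1 | A = (~(B | A)) | A
g3 = ~(B & g2) = ~(B & ((~(B | A)) | A))
g4 = ~(C | g2) = ~(C | ((~(B | A)) | A))
g5 = g4 ^ C = (~(C | ((~(B | A)) | A))) ^ C
g7 = ~(g5 & g3) = ~(((~(C | ((~(B | A)) | A))) ^ C) & (~(B & ((~(B | A)) | A))))
g8 = B | g7 = B | (~(((~(C | ((~(B | A)) | A))) ^ C) & (~(B & ((~(B | A)) | A)))))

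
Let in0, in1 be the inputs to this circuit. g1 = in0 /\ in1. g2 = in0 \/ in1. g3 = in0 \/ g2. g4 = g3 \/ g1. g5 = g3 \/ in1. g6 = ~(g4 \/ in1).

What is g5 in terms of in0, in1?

g2 = in0 \/ in1
g3 = in0 \/ g2 = in0 \/ (in0 \/ in1)
g5 = g3 \/ in1 = (in0 \/ (in0 \/ in1)) \/ in1

(in0 \/ (in0 \/ in1)) \/ in1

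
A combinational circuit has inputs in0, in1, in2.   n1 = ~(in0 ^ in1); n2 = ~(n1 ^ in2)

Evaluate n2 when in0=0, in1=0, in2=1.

1

n1 = ~(0 ^ 0) = 1
n2 = ~(1 ^ 1) = 1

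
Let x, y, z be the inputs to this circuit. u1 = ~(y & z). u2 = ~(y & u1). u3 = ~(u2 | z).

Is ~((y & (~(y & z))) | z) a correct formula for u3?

u1 = ~(y & z)
u2 = ~(y & u1) = ~(y & (~(y & z)))
u3 = ~(u2 | z) = ~((~(y & (~(y & z)))) | z)
At x=0, y=0, z=0: circuit gives 0, formula gives 1.

No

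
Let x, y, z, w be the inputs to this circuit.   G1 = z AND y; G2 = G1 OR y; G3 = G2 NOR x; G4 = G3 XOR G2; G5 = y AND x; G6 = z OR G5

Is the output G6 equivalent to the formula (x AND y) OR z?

G5 = y AND x
G6 = z OR G5 = z OR (y AND x)
At x=0, y=0, z=0, w=0: circuit gives 0, formula gives 0.
At x=0, y=0, z=1, w=0: circuit gives 1, formula gives 1.
Agrees on all 16 inputs.

Yes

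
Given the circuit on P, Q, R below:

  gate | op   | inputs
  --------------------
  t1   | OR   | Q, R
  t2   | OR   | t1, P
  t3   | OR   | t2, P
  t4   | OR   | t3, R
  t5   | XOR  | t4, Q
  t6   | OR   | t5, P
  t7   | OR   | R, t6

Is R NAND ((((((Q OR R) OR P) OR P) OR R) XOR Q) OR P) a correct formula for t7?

t1 = Q OR R
t2 = t1 OR P = (Q OR R) OR P
t3 = t2 OR P = ((Q OR R) OR P) OR P
t4 = t3 OR R = (((Q OR R) OR P) OR P) OR R
t5 = t4 XOR Q = ((((Q OR R) OR P) OR P) OR R) XOR Q
t6 = t5 OR P = (((((Q OR R) OR P) OR P) OR R) XOR Q) OR P
t7 = R OR t6 = R OR ((((((Q OR R) OR P) OR P) OR R) XOR Q) OR P)
At P=0, Q=0, R=0: circuit gives 0, formula gives 1.

No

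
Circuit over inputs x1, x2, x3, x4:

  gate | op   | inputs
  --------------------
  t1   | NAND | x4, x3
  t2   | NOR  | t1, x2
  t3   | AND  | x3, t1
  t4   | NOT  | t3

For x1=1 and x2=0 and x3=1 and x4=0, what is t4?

0

t1 = 0 NAND 1 = 1
t3 = 1 AND 1 = 1
t4 = NOT 1 = 0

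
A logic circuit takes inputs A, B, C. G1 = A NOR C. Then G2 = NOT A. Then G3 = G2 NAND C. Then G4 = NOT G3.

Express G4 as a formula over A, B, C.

NOT (NOT A NAND C)

G2 = NOT A
G3 = G2 NAND C = NOT A NAND C
G4 = NOT G3 = NOT (NOT A NAND C)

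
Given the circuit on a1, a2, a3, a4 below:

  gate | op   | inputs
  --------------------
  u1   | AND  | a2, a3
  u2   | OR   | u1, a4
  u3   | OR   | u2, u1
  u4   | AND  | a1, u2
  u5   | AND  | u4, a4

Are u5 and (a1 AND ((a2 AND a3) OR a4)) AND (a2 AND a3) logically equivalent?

No

u1 = a2 AND a3
u2 = u1 OR a4 = (a2 AND a3) OR a4
u4 = a1 AND u2 = a1 AND ((a2 AND a3) OR a4)
u5 = u4 AND a4 = (a1 AND ((a2 AND a3) OR a4)) AND a4
At a1=1, a2=0, a3=0, a4=1: circuit gives 1, formula gives 0.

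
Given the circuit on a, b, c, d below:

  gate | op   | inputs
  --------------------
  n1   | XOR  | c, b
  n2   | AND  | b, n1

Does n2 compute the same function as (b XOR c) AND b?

Yes

n1 = c XOR b
n2 = b AND n1 = b AND (c XOR b)
At a=0, b=0, c=0, d=0: circuit gives 0, formula gives 0.
At a=0, b=1, c=0, d=0: circuit gives 1, formula gives 1.
Agrees on all 16 inputs.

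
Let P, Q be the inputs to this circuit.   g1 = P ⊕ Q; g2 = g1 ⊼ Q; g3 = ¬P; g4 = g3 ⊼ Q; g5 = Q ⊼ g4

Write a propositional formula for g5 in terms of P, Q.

g3 = ¬P
g4 = g3 ⊼ Q = ¬P ⊼ Q
g5 = Q ⊼ g4 = Q ⊼ (¬P ⊼ Q)

Q ⊼ (¬P ⊼ Q)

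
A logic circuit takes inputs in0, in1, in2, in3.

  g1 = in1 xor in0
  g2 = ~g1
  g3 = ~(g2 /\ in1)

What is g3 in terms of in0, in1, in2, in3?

g1 = in1 xor in0
g2 = ~g1 = ~(in1 xor in0)
g3 = ~(g2 /\ in1) = ~(~(in1 xor in0) /\ in1)

~(~(in1 xor in0) /\ in1)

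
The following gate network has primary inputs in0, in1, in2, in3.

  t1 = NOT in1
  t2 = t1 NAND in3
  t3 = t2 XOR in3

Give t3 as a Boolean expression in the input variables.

(NOT in1 NAND in3) XOR in3

t1 = NOT in1
t2 = t1 NAND in3 = NOT in1 NAND in3
t3 = t2 XOR in3 = (NOT in1 NAND in3) XOR in3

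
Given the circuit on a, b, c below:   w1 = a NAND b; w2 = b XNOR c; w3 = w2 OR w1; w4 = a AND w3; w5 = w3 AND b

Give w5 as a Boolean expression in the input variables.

w1 = a NAND b
w2 = b XNOR c
w3 = w2 OR w1 = (b XNOR c) OR (a NAND b)
w5 = w3 AND b = ((b XNOR c) OR (a NAND b)) AND b

((b XNOR c) OR (a NAND b)) AND b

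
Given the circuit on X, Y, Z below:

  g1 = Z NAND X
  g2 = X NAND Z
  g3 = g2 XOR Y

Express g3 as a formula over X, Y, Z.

(X NAND Z) XOR Y

g2 = X NAND Z
g3 = g2 XOR Y = (X NAND Z) XOR Y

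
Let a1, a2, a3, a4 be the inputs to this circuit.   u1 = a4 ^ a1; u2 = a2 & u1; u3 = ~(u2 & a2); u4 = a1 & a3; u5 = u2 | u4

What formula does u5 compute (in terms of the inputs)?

u1 = a4 ^ a1
u2 = a2 & u1 = a2 & (a4 ^ a1)
u4 = a1 & a3
u5 = u2 | u4 = (a2 & (a4 ^ a1)) | (a1 & a3)

(a2 & (a4 ^ a1)) | (a1 & a3)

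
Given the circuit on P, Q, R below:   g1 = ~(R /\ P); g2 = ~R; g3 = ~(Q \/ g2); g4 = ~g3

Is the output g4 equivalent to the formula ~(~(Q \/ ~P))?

No

g2 = ~R
g3 = ~(Q \/ g2) = ~(Q \/ ~R)
g4 = ~g3 = ~(~(Q \/ ~R))
At P=0, Q=0, R=1: circuit gives 0, formula gives 1.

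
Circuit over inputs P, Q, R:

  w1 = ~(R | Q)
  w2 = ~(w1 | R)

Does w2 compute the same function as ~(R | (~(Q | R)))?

Yes

w1 = ~(R | Q)
w2 = ~(w1 | R) = ~((~(R | Q)) | R)
At P=0, Q=0, R=0: circuit gives 0, formula gives 0.
At P=0, Q=1, R=0: circuit gives 1, formula gives 1.
Agrees on all 8 inputs.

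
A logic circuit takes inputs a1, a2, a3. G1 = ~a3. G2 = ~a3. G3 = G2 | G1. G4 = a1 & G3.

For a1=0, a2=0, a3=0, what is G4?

G1 = ~0 = 1
G2 = ~0 = 1
G3 = 1 | 1 = 1
G4 = 0 & 1 = 0

0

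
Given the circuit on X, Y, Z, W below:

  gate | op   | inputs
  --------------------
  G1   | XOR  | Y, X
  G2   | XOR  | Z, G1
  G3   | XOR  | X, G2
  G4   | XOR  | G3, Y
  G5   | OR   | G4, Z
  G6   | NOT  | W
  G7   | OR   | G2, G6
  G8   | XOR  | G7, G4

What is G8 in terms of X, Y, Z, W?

G1 = Y XOR X
G2 = Z XOR G1 = Z XOR (Y XOR X)
G3 = X XOR G2 = X XOR (Z XOR (Y XOR X))
G4 = G3 XOR Y = (X XOR (Z XOR (Y XOR X))) XOR Y
G6 = NOT W
G7 = G2 OR G6 = (Z XOR (Y XOR X)) OR NOT W
G8 = G7 XOR G4 = ((Z XOR (Y XOR X)) OR NOT W) XOR ((X XOR (Z XOR (Y XOR X))) XOR Y)

((Z XOR (Y XOR X)) OR NOT W) XOR ((X XOR (Z XOR (Y XOR X))) XOR Y)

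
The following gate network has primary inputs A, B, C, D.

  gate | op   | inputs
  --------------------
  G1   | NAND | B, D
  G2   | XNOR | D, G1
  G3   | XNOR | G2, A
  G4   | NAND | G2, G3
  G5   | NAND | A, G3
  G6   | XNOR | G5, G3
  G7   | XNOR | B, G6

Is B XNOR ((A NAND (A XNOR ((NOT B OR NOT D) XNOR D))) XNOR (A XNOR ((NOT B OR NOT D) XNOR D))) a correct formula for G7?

Yes

G1 = B NAND D
G2 = D XNOR G1 = D XNOR (B NAND D)
G3 = G2 XNOR A = (D XNOR (B NAND D)) XNOR A
G5 = A NAND G3 = A NAND ((D XNOR (B NAND D)) XNOR A)
G6 = G5 XNOR G3 = (A NAND ((D XNOR (B NAND D)) XNOR A)) XNOR ((D XNOR (B NAND D)) XNOR A)
G7 = B XNOR G6 = B XNOR ((A NAND ((D XNOR (B NAND D)) XNOR A)) XNOR ((D XNOR (B NAND D)) XNOR A))
At A=0, B=0, C=0, D=0: circuit gives 0, formula gives 0.
At A=0, B=0, C=0, D=1: circuit gives 1, formula gives 1.
Agrees on all 16 inputs.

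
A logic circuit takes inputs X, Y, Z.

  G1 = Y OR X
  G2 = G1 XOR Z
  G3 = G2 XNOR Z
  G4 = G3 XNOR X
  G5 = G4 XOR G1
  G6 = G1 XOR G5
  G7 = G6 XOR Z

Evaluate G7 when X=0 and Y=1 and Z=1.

0

G1 = 1 OR 0 = 1
G2 = 1 XOR 1 = 0
G3 = 0 XNOR 1 = 0
G4 = 0 XNOR 0 = 1
G5 = 1 XOR 1 = 0
G6 = 1 XOR 0 = 1
G7 = 1 XOR 1 = 0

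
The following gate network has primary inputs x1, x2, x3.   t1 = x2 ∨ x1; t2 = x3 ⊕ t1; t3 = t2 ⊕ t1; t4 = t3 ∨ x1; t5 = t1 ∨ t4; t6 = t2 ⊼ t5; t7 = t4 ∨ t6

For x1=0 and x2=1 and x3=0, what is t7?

0

t1 = 1 ∨ 0 = 1
t2 = 0 ⊕ 1 = 1
t3 = 1 ⊕ 1 = 0
t4 = 0 ∨ 0 = 0
t5 = 1 ∨ 0 = 1
t6 = 1 ⊼ 1 = 0
t7 = 0 ∨ 0 = 0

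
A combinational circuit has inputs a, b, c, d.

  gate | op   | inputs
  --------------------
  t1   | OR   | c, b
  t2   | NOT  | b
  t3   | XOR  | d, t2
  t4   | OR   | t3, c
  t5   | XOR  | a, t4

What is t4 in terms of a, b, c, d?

t2 = NOT b
t3 = d XOR t2 = d XOR NOT b
t4 = t3 OR c = (d XOR NOT b) OR c

(d XOR NOT b) OR c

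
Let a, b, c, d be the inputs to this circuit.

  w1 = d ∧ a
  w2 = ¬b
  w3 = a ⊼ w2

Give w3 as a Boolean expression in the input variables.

w2 = ¬b
w3 = a ⊼ w2 = a ⊼ ¬b

a ⊼ ¬b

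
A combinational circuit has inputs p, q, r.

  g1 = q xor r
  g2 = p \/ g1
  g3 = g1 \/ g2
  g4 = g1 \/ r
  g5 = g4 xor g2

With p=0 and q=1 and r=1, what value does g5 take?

1

g1 = 1 xor 1 = 0
g2 = 0 \/ 0 = 0
g4 = 0 \/ 1 = 1
g5 = 1 xor 0 = 1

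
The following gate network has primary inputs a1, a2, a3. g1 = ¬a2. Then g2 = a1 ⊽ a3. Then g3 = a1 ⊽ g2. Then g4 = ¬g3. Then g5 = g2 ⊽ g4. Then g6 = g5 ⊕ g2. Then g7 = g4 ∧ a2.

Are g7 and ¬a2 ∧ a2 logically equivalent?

No

g2 = a1 ⊽ a3
g3 = a1 ⊽ g2 = a1 ⊽ (a1 ⊽ a3)
g4 = ¬g3 = ¬(a1 ⊽ (a1 ⊽ a3))
g7 = g4 ∧ a2 = ¬(a1 ⊽ (a1 ⊽ a3)) ∧ a2
At a1=0, a2=1, a3=0: circuit gives 1, formula gives 0.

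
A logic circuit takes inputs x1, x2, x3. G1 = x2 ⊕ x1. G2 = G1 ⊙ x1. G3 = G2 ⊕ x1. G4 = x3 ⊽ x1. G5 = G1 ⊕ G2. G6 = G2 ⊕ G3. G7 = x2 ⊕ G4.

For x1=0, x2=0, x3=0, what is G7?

1

G4 = 0 ⊽ 0 = 1
G7 = 0 ⊕ 1 = 1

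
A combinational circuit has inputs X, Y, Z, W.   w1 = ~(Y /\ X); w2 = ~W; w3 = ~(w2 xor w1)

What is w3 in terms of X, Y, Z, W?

~(~W xor (~(Y /\ X)))

w1 = ~(Y /\ X)
w2 = ~W
w3 = ~(w2 xor w1) = ~(~W xor (~(Y /\ X)))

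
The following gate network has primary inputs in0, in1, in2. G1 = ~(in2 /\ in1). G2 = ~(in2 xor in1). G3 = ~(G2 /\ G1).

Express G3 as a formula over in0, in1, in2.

G1 = ~(in2 /\ in1)
G2 = ~(in2 xor in1)
G3 = ~(G2 /\ G1) = ~((~(in2 xor in1)) /\ (~(in2 /\ in1)))

~((~(in2 xor in1)) /\ (~(in2 /\ in1)))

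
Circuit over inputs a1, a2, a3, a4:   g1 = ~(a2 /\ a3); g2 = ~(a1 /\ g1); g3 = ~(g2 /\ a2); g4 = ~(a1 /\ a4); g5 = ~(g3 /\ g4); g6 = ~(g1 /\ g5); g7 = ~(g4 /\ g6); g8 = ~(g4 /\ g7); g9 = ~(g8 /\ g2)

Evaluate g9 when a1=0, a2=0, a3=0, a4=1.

0

g1 = ~(0 /\ 0) = 1
g2 = ~(0 /\ 1) = 1
g3 = ~(1 /\ 0) = 1
g4 = ~(0 /\ 1) = 1
g5 = ~(1 /\ 1) = 0
g6 = ~(1 /\ 0) = 1
g7 = ~(1 /\ 1) = 0
g8 = ~(1 /\ 0) = 1
g9 = ~(1 /\ 1) = 0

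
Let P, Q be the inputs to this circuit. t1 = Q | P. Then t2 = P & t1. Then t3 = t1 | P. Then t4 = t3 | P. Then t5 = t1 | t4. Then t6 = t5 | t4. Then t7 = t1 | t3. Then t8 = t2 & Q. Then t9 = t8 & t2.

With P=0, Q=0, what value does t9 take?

t1 = 0 | 0 = 0
t2 = 0 & 0 = 0
t8 = 0 & 0 = 0
t9 = 0 & 0 = 0

0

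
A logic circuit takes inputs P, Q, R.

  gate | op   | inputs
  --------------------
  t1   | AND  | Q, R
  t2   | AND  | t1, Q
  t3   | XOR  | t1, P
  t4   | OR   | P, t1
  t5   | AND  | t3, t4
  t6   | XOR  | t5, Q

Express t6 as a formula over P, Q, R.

t1 = Q AND R
t3 = t1 XOR P = (Q AND R) XOR P
t4 = P OR t1 = P OR (Q AND R)
t5 = t3 AND t4 = ((Q AND R) XOR P) AND (P OR (Q AND R))
t6 = t5 XOR Q = (((Q AND R) XOR P) AND (P OR (Q AND R))) XOR Q

(((Q AND R) XOR P) AND (P OR (Q AND R))) XOR Q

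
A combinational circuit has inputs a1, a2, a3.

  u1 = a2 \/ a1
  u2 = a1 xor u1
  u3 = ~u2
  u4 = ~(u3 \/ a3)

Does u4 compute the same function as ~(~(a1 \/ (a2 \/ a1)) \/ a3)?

No

u1 = a2 \/ a1
u2 = a1 xor u1 = a1 xor (a2 \/ a1)
u3 = ~u2 = ~(a1 xor (a2 \/ a1))
u4 = ~(u3 \/ a3) = ~(~(a1 xor (a2 \/ a1)) \/ a3)
At a1=1, a2=0, a3=0: circuit gives 0, formula gives 1.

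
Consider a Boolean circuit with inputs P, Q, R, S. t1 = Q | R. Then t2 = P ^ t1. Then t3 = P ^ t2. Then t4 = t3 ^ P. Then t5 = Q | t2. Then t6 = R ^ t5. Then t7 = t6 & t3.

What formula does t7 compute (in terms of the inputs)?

t1 = Q | R
t2 = P ^ t1 = P ^ (Q | R)
t3 = P ^ t2 = P ^ (P ^ (Q | R))
t5 = Q | t2 = Q | (P ^ (Q | R))
t6 = R ^ t5 = R ^ (Q | (P ^ (Q | R)))
t7 = t6 & t3 = (R ^ (Q | (P ^ (Q | R)))) & (P ^ (P ^ (Q | R)))

(R ^ (Q | (P ^ (Q | R)))) & (P ^ (P ^ (Q | R)))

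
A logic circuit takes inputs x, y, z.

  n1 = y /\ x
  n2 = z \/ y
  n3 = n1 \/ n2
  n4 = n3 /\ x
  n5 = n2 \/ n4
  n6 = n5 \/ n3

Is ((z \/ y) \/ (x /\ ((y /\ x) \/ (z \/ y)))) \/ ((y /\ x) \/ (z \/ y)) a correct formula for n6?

Yes

n1 = y /\ x
n2 = z \/ y
n3 = n1 \/ n2 = (y /\ x) \/ (z \/ y)
n4 = n3 /\ x = ((y /\ x) \/ (z \/ y)) /\ x
n5 = n2 \/ n4 = (z \/ y) \/ (((y /\ x) \/ (z \/ y)) /\ x)
n6 = n5 \/ n3 = ((z \/ y) \/ (((y /\ x) \/ (z \/ y)) /\ x)) \/ ((y /\ x) \/ (z \/ y))
At x=0, y=0, z=0: circuit gives 0, formula gives 0.
At x=0, y=0, z=1: circuit gives 1, formula gives 1.
Agrees on all 8 inputs.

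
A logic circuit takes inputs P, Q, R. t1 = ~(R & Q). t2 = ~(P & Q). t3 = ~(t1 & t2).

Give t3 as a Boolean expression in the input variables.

t1 = ~(R & Q)
t2 = ~(P & Q)
t3 = ~(t1 & t2) = ~((~(R & Q)) & (~(P & Q)))

~((~(R & Q)) & (~(P & Q)))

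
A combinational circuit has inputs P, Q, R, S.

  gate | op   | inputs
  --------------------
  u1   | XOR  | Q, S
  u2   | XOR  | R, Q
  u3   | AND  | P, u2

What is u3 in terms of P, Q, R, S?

u2 = R XOR Q
u3 = P AND u2 = P AND (R XOR Q)

P AND (R XOR Q)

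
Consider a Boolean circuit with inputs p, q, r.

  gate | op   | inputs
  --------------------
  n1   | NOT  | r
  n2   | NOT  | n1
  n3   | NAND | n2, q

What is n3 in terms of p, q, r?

n1 = NOT r
n2 = NOT n1 = NOT NOT r
n3 = n2 NAND q = NOT NOT r NAND q

NOT NOT r NAND q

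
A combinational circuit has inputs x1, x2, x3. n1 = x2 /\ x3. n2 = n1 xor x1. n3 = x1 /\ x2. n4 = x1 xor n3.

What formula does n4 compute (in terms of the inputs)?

n3 = x1 /\ x2
n4 = x1 xor n3 = x1 xor (x1 /\ x2)

x1 xor (x1 /\ x2)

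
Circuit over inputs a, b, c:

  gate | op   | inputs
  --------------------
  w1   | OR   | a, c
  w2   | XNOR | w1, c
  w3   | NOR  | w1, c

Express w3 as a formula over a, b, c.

w1 = a OR c
w3 = w1 NOR c = (a OR c) NOR c

(a OR c) NOR c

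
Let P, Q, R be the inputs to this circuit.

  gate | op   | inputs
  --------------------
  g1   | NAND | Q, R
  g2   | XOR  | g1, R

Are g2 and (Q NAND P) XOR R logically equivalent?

No

g1 = Q NAND R
g2 = g1 XOR R = (Q NAND R) XOR R
At P=0, Q=1, R=1: circuit gives 1, formula gives 0.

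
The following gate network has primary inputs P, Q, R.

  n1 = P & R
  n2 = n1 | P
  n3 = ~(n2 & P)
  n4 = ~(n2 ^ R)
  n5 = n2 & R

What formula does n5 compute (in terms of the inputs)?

n1 = P & R
n2 = n1 | P = (P & R) | P
n5 = n2 & R = ((P & R) | P) & R

((P & R) | P) & R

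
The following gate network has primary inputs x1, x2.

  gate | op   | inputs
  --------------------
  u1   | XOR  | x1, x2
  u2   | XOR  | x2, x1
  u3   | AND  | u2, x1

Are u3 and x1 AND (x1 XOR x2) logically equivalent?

u2 = x2 XOR x1
u3 = u2 AND x1 = (x2 XOR x1) AND x1
At x1=0, x2=0: circuit gives 0, formula gives 0.
At x1=1, x2=0: circuit gives 1, formula gives 1.
Agrees on all 4 inputs.

Yes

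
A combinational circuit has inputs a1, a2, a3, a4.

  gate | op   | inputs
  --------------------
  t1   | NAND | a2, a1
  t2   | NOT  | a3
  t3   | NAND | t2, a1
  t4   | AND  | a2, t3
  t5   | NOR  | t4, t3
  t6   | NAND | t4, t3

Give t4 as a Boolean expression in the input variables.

a2 AND (NOT a3 NAND a1)

t2 = NOT a3
t3 = t2 NAND a1 = NOT a3 NAND a1
t4 = a2 AND t3 = a2 AND (NOT a3 NAND a1)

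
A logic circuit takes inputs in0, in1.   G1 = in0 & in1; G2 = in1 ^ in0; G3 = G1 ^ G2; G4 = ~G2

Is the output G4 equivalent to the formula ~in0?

G2 = in1 ^ in0
G4 = ~G2 = ~(in1 ^ in0)
At in0=0, in1=1: circuit gives 0, formula gives 1.

No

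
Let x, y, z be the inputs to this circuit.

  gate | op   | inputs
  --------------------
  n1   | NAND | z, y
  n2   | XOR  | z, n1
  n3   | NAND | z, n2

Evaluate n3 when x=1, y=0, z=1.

n1 = 1 NAND 0 = 1
n2 = 1 XOR 1 = 0
n3 = 1 NAND 0 = 1

1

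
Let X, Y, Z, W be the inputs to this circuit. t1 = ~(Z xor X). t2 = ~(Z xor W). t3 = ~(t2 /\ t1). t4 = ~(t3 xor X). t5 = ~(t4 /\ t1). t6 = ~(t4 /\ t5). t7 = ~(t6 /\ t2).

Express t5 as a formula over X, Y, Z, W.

t1 = ~(Z xor X)
t2 = ~(Z xor W)
t3 = ~(t2 /\ t1) = ~((~(Z xor W)) /\ (~(Z xor X)))
t4 = ~(t3 xor X) = ~((~((~(Z xor W)) /\ (~(Z xor X)))) xor X)
t5 = ~(t4 /\ t1) = ~((~((~((~(Z xor W)) /\ (~(Z xor X)))) xor X)) /\ (~(Z xor X)))

~((~((~((~(Z xor W)) /\ (~(Z xor X)))) xor X)) /\ (~(Z xor X)))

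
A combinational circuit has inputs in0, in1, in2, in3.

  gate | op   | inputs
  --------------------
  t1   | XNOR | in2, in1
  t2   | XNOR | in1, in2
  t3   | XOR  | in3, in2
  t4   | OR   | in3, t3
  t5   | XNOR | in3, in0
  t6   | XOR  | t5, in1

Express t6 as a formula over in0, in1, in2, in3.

t5 = in3 XNOR in0
t6 = t5 XOR in1 = (in3 XNOR in0) XOR in1

(in3 XNOR in0) XOR in1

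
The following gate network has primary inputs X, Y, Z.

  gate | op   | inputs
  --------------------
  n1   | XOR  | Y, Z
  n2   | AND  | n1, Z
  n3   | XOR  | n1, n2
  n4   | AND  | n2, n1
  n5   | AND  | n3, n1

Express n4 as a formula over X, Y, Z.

((Y XOR Z) AND Z) AND (Y XOR Z)

n1 = Y XOR Z
n2 = n1 AND Z = (Y XOR Z) AND Z
n4 = n2 AND n1 = ((Y XOR Z) AND Z) AND (Y XOR Z)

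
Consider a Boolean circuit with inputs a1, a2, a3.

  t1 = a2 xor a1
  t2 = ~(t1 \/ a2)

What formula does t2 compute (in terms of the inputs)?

~((a2 xor a1) \/ a2)

t1 = a2 xor a1
t2 = ~(t1 \/ a2) = ~((a2 xor a1) \/ a2)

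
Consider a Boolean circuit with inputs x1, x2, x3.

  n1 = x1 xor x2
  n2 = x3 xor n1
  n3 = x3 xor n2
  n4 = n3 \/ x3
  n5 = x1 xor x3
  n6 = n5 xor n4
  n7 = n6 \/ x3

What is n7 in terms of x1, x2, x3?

((x1 xor x3) xor ((x3 xor (x3 xor (x1 xor x2))) \/ x3)) \/ x3

n1 = x1 xor x2
n2 = x3 xor n1 = x3 xor (x1 xor x2)
n3 = x3 xor n2 = x3 xor (x3 xor (x1 xor x2))
n4 = n3 \/ x3 = (x3 xor (x3 xor (x1 xor x2))) \/ x3
n5 = x1 xor x3
n6 = n5 xor n4 = (x1 xor x3) xor ((x3 xor (x3 xor (x1 xor x2))) \/ x3)
n7 = n6 \/ x3 = ((x1 xor x3) xor ((x3 xor (x3 xor (x1 xor x2))) \/ x3)) \/ x3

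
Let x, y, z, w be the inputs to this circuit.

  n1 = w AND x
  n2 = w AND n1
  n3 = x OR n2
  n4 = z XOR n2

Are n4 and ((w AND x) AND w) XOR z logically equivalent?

Yes

n1 = w AND x
n2 = w AND n1 = w AND (w AND x)
n4 = z XOR n2 = z XOR (w AND (w AND x))
At x=0, y=0, z=0, w=0: circuit gives 0, formula gives 0.
At x=0, y=0, z=1, w=0: circuit gives 1, formula gives 1.
Agrees on all 16 inputs.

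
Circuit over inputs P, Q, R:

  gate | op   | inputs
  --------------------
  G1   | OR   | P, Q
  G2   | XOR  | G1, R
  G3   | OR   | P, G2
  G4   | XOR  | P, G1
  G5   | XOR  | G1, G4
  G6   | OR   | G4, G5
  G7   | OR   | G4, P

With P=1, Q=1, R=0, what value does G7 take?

1

G1 = 1 OR 1 = 1
G4 = 1 XOR 1 = 0
G7 = 0 OR 1 = 1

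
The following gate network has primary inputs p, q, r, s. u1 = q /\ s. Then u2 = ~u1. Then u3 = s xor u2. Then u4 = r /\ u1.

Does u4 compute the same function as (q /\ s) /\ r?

u1 = q /\ s
u4 = r /\ u1 = r /\ (q /\ s)
At p=0, q=0, r=0, s=0: circuit gives 0, formula gives 0.
At p=0, q=1, r=1, s=1: circuit gives 1, formula gives 1.
Agrees on all 16 inputs.

Yes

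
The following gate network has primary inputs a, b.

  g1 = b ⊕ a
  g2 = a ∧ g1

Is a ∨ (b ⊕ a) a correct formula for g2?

No

g1 = b ⊕ a
g2 = a ∧ g1 = a ∧ (b ⊕ a)
At a=0, b=1: circuit gives 0, formula gives 1.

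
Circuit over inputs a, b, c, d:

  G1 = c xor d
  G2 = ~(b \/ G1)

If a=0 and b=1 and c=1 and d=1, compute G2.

G1 = 1 xor 1 = 0
G2 = ~(1 \/ 0) = 0

0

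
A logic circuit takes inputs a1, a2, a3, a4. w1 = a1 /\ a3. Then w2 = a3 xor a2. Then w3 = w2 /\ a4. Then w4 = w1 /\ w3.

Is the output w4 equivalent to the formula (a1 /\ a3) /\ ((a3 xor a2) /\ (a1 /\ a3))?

w1 = a1 /\ a3
w2 = a3 xor a2
w3 = w2 /\ a4 = (a3 xor a2) /\ a4
w4 = w1 /\ w3 = (a1 /\ a3) /\ ((a3 xor a2) /\ a4)
At a1=1, a2=0, a3=1, a4=0: circuit gives 0, formula gives 1.

No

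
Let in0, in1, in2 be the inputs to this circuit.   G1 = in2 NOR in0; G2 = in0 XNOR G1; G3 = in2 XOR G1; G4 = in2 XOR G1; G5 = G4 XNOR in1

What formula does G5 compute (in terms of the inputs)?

G1 = in2 NOR in0
G4 = in2 XOR G1 = in2 XOR (in2 NOR in0)
G5 = G4 XNOR in1 = (in2 XOR (in2 NOR in0)) XNOR in1

(in2 XOR (in2 NOR in0)) XNOR in1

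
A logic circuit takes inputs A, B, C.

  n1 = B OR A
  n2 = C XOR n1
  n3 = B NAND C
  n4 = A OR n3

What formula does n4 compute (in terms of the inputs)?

n3 = B NAND C
n4 = A OR n3 = A OR (B NAND C)

A OR (B NAND C)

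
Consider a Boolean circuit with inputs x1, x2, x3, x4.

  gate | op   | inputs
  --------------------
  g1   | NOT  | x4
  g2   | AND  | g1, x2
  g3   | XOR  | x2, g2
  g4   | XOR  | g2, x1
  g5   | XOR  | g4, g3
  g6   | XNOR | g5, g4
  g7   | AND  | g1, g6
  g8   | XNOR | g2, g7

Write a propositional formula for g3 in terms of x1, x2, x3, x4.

x2 XOR (NOT x4 AND x2)

g1 = NOT x4
g2 = g1 AND x2 = NOT x4 AND x2
g3 = x2 XOR g2 = x2 XOR (NOT x4 AND x2)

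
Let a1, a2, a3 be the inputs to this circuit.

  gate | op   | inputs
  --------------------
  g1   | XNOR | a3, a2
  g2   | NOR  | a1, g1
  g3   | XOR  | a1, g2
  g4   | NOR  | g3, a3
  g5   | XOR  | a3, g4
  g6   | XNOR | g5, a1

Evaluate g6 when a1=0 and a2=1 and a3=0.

g1 = 0 XNOR 1 = 0
g2 = 0 NOR 0 = 1
g3 = 0 XOR 1 = 1
g4 = 1 NOR 0 = 0
g5 = 0 XOR 0 = 0
g6 = 0 XNOR 0 = 1

1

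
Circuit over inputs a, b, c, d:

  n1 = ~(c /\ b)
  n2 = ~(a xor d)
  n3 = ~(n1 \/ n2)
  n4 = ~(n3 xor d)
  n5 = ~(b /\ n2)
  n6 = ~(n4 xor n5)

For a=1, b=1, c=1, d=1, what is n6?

1

n1 = ~(1 /\ 1) = 0
n2 = ~(1 xor 1) = 1
n3 = ~(0 \/ 1) = 0
n4 = ~(0 xor 1) = 0
n5 = ~(1 /\ 1) = 0
n6 = ~(0 xor 0) = 1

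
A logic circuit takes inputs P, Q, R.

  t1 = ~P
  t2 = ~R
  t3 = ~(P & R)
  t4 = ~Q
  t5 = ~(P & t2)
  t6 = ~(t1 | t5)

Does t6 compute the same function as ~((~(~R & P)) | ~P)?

t1 = ~P
t2 = ~R
t5 = ~(P & t2) = ~(P & ~R)
t6 = ~(t1 | t5) = ~(~P | (~(P & ~R)))
At P=0, Q=0, R=0: circuit gives 0, formula gives 0.
At P=1, Q=0, R=0: circuit gives 1, formula gives 1.
Agrees on all 8 inputs.

Yes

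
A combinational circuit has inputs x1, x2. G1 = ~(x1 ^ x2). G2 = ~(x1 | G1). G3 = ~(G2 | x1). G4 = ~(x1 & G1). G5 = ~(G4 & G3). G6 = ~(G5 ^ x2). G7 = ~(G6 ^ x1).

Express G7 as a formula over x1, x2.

G1 = ~(x1 ^ x2)
G2 = ~(x1 | G1) = ~(x1 | (~(x1 ^ x2)))
G3 = ~(G2 | x1) = ~((~(x1 | (~(x1 ^ x2)))) | x1)
G4 = ~(x1 & G1) = ~(x1 & (~(x1 ^ x2)))
G5 = ~(G4 & G3) = ~((~(x1 & (~(x1 ^ x2)))) & (~((~(x1 | (~(x1 ^ x2)))) | x1)))
G6 = ~(G5 ^ x2) = ~((~((~(x1 & (~(x1 ^ x2)))) & (~((~(x1 | (~(x1 ^ x2)))) | x1)))) ^ x2)
G7 = ~(G6 ^ x1) = ~((~((~((~(x1 & (~(x1 ^ x2)))) & (~((~(x1 | (~(x1 ^ x2)))) | x1)))) ^ x2)) ^ x1)

~((~((~((~(x1 & (~(x1 ^ x2)))) & (~((~(x1 | (~(x1 ^ x2)))) | x1)))) ^ x2)) ^ x1)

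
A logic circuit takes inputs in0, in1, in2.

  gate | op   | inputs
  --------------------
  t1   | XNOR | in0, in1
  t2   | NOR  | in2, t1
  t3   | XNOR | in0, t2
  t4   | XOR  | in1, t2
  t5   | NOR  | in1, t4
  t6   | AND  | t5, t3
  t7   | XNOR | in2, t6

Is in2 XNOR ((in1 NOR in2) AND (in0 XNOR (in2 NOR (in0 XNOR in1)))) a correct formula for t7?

t1 = in0 XNOR in1
t2 = in2 NOR t1 = in2 NOR (in0 XNOR in1)
t3 = in0 XNOR t2 = in0 XNOR (in2 NOR (in0 XNOR in1))
t4 = in1 XOR t2 = in1 XOR (in2 NOR (in0 XNOR in1))
t5 = in1 NOR t4 = in1 NOR (in1 XOR (in2 NOR (in0 XNOR in1)))
t6 = t5 AND t3 = (in1 NOR (in1 XOR (in2 NOR (in0 XNOR in1)))) AND (in0 XNOR (in2 NOR (in0 XNOR in1)))
t7 = in2 XNOR t6 = in2 XNOR ((in1 NOR (in1 XOR (in2 NOR (in0 XNOR in1)))) AND (in0 XNOR (in2 NOR (in0 XNOR in1))))
At in0=0, in1=0, in2=1: circuit gives 1, formula gives 0.

No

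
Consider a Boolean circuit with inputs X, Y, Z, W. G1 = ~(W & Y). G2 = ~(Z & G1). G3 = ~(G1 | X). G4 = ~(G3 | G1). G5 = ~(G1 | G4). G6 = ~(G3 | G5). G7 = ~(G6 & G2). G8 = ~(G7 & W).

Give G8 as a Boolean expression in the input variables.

G1 = ~(W & Y)
G2 = ~(Z & G1) = ~(Z & (~(W & Y)))
G3 = ~(G1 | X) = ~((~(W & Y)) | X)
G4 = ~(G3 | G1) = ~((~((~(W & Y)) | X)) | (~(W & Y)))
G5 = ~(G1 | G4) = ~((~(W & Y)) | (~((~((~(W & Y)) | X)) | (~(W & Y)))))
G6 = ~(G3 | G5) = ~((~((~(W & Y)) | X)) | (~((~(W & Y)) | (~((~((~(W & Y)) | X)) | (~(W & Y)))))))
G7 = ~(G6 & G2) = ~((~((~((~(W & Y)) | X)) | (~((~(W & Y)) | (~((~((~(W & Y)) | X)) | (~(W & Y)))))))) & (~(Z & (~(W & Y)))))
G8 = ~(G7 & W) = ~((~((~((~((~(W & Y)) | X)) | (~((~(W & Y)) | (~((~((~(W & Y)) | X)) | (~(W & Y)))))))) & (~(Z & (~(W & Y)))))) & W)

~((~((~((~((~(W & Y)) | X)) | (~((~(W & Y)) | (~((~((~(W & Y)) | X)) | (~(W & Y)))))))) & (~(Z & (~(W & Y)))))) & W)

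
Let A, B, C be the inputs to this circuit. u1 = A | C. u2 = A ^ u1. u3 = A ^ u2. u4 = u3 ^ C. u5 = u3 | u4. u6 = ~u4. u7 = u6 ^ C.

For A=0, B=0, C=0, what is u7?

u1 = 0 | 0 = 0
u2 = 0 ^ 0 = 0
u3 = 0 ^ 0 = 0
u4 = 0 ^ 0 = 0
u6 = ~0 = 1
u7 = 1 ^ 0 = 1

1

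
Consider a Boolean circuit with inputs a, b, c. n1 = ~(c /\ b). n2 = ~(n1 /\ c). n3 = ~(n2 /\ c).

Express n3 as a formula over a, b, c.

n1 = ~(c /\ b)
n2 = ~(n1 /\ c) = ~((~(c /\ b)) /\ c)
n3 = ~(n2 /\ c) = ~((~((~(c /\ b)) /\ c)) /\ c)

~((~((~(c /\ b)) /\ c)) /\ c)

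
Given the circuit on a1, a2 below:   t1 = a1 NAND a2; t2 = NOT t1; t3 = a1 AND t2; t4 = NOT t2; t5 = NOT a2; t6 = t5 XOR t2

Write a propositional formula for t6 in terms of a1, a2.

t1 = a1 NAND a2
t2 = NOT t1 = NOT (a1 NAND a2)
t5 = NOT a2
t6 = t5 XOR t2 = NOT a2 XOR NOT (a1 NAND a2)

NOT a2 XOR NOT (a1 NAND a2)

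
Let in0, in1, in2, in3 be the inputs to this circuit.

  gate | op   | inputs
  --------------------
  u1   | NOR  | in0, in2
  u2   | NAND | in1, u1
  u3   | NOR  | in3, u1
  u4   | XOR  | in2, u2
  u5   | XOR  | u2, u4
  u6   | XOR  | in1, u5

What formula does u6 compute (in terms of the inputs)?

u1 = in0 NOR in2
u2 = in1 NAND u1 = in1 NAND (in0 NOR in2)
u4 = in2 XOR u2 = in2 XOR (in1 NAND (in0 NOR in2))
u5 = u2 XOR u4 = (in1 NAND (in0 NOR in2)) XOR (in2 XOR (in1 NAND (in0 NOR in2)))
u6 = in1 XOR u5 = in1 XOR ((in1 NAND (in0 NOR in2)) XOR (in2 XOR (in1 NAND (in0 NOR in2))))

in1 XOR ((in1 NAND (in0 NOR in2)) XOR (in2 XOR (in1 NAND (in0 NOR in2))))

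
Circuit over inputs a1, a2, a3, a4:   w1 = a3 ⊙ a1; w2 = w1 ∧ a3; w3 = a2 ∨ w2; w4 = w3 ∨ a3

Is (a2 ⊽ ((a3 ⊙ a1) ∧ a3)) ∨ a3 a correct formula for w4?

w1 = a3 ⊙ a1
w2 = w1 ∧ a3 = (a3 ⊙ a1) ∧ a3
w3 = a2 ∨ w2 = a2 ∨ ((a3 ⊙ a1) ∧ a3)
w4 = w3 ∨ a3 = (a2 ∨ ((a3 ⊙ a1) ∧ a3)) ∨ a3
At a1=0, a2=0, a3=0, a4=0: circuit gives 0, formula gives 1.

No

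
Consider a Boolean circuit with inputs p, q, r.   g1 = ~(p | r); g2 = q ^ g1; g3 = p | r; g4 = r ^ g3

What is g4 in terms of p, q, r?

r ^ (p | r)

g3 = p | r
g4 = r ^ g3 = r ^ (p | r)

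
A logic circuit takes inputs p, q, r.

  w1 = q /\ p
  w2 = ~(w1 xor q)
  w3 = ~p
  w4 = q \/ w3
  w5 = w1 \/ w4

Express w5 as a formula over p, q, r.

(q /\ p) \/ (q \/ ~p)

w1 = q /\ p
w3 = ~p
w4 = q \/ w3 = q \/ ~p
w5 = w1 \/ w4 = (q /\ p) \/ (q \/ ~p)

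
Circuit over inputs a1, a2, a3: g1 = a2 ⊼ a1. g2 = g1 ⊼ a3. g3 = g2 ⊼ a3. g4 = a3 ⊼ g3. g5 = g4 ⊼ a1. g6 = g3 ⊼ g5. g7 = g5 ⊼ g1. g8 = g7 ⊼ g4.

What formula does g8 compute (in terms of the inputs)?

(((a3 ⊼ (((a2 ⊼ a1) ⊼ a3) ⊼ a3)) ⊼ a1) ⊼ (a2 ⊼ a1)) ⊼ (a3 ⊼ (((a2 ⊼ a1) ⊼ a3) ⊼ a3))

g1 = a2 ⊼ a1
g2 = g1 ⊼ a3 = (a2 ⊼ a1) ⊼ a3
g3 = g2 ⊼ a3 = ((a2 ⊼ a1) ⊼ a3) ⊼ a3
g4 = a3 ⊼ g3 = a3 ⊼ (((a2 ⊼ a1) ⊼ a3) ⊼ a3)
g5 = g4 ⊼ a1 = (a3 ⊼ (((a2 ⊼ a1) ⊼ a3) ⊼ a3)) ⊼ a1
g7 = g5 ⊼ g1 = ((a3 ⊼ (((a2 ⊼ a1) ⊼ a3) ⊼ a3)) ⊼ a1) ⊼ (a2 ⊼ a1)
g8 = g7 ⊼ g4 = (((a3 ⊼ (((a2 ⊼ a1) ⊼ a3) ⊼ a3)) ⊼ a1) ⊼ (a2 ⊼ a1)) ⊼ (a3 ⊼ (((a2 ⊼ a1) ⊼ a3) ⊼ a3))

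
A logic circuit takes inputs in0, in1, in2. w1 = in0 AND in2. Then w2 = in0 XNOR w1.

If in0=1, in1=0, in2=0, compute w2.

w1 = 1 AND 0 = 0
w2 = 1 XNOR 0 = 0

0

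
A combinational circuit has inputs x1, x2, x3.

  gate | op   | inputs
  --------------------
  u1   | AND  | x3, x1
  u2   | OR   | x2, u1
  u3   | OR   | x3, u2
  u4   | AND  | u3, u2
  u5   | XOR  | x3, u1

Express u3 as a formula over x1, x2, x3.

u1 = x3 AND x1
u2 = x2 OR u1 = x2 OR (x3 AND x1)
u3 = x3 OR u2 = x3 OR (x2 OR (x3 AND x1))

x3 OR (x2 OR (x3 AND x1))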